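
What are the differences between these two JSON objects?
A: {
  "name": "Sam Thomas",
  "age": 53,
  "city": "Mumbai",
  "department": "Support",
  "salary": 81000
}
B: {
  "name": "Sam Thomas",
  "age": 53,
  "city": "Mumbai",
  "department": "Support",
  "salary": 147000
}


Comparing each field (in key order):
  name: same
  age: same
  city: same
  department: same
  salary: DIFFERENT
Differences:
  salary: 81000 -> 147000

1 field(s) changed

1 change: salary


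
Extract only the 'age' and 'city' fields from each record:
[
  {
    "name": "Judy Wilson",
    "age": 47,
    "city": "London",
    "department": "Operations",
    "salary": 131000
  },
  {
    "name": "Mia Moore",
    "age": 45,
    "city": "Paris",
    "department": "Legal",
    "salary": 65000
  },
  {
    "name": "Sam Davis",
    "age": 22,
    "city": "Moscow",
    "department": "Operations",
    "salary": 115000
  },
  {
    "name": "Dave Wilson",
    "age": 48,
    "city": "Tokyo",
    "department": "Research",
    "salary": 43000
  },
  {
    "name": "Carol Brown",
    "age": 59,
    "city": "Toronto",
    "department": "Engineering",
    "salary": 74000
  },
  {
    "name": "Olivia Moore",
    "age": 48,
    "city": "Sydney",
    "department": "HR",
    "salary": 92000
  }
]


Original: 6 records with fields: name, age, city, department, salary
Keep: ['age', 'city']
Drop: ['name', 'department', 'salary']
Result: 6 records, 2 fields each

[
  {
    "age": 47,
    "city": "London"
  },
  {
    "age": 45,
    "city": "Paris"
  },
  {
    "age": 22,
    "city": "Moscow"
  },
  {
    "age": 48,
    "city": "Tokyo"
  },
  {
    "age": 59,
    "city": "Toronto"
  },
  {
    "age": 48,
    "city": "Sydney"
  }
]


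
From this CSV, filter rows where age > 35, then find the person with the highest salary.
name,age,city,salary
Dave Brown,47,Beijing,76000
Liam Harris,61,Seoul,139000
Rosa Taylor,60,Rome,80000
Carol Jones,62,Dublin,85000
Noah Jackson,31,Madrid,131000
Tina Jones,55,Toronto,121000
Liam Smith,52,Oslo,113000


Filter: age > 35
Sort by: salary (descending)

Filtered records (6):
  Liam Harris, age 61, salary $139000
  Tina Jones, age 55, salary $121000
  Liam Smith, age 52, salary $113000
  Carol Jones, age 62, salary $85000
  Rosa Taylor, age 60, salary $80000
  Dave Brown, age 47, salary $76000

Highest salary: Liam Harris ($139000)

Liam Harris


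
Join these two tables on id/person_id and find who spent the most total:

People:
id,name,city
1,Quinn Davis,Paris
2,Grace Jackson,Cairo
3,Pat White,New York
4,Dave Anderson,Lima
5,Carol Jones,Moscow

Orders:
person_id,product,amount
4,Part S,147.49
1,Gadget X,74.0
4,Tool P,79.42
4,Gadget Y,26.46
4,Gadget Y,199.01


Join on: people.id = orders.person_id

Joined rows:
  Dave Anderson (Lima) bought Part S for $147.49
  Quinn Davis (Paris) bought Gadget X for $74.0
  Dave Anderson (Lima) bought Tool P for $79.42
  Dave Anderson (Lima) bought Gadget Y for $26.46
  Dave Anderson (Lima) bought Gadget Y for $199.01

Total per person:
  Dave Anderson: $452.38
  Quinn Davis: $74.00

Top spender: Dave Anderson ($452.38)

Dave Anderson ($452.38)


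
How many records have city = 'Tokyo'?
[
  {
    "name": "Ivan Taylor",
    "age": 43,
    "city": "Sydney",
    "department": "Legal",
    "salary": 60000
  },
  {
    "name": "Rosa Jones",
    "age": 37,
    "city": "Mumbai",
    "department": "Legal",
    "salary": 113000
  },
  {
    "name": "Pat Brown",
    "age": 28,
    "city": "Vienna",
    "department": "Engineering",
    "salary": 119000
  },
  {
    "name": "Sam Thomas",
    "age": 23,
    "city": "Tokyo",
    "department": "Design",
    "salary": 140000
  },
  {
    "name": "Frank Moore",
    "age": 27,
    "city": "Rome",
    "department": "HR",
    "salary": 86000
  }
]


Data: 5 records
Condition: city = 'Tokyo'

Checking each record:
  Ivan Taylor: Sydney
  Rosa Jones: Mumbai
  Pat Brown: Vienna
  Sam Thomas: Tokyo MATCH
  Frank Moore: Rome

Count: 1

1


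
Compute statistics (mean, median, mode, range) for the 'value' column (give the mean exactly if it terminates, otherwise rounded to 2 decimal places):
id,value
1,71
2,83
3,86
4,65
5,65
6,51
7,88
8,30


Data: [71, 83, 86, 65, 65, 51, 88, 30]
Count: 8
Sum: 539
Mean: 539/8 = 67.375
Sorted: [30, 51, 65, 65, 71, 83, 86, 88]
Median: 68.0
Mode: 65 (2 times)
Range: 88 - 30 = 58
Min: 30, Max: 88

mean=67.375, median=68.0, mode=65, range=58


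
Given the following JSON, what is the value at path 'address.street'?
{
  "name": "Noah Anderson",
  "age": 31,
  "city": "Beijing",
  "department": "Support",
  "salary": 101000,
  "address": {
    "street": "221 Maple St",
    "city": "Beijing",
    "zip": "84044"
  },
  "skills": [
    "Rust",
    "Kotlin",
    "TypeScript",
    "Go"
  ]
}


Query: address.street
Path: address -> street
Value: 221 Maple St

221 Maple St


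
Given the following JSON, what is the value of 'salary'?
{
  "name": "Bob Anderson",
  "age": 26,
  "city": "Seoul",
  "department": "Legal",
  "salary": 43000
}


Looking up field 'salary'
Value: 43000

43000


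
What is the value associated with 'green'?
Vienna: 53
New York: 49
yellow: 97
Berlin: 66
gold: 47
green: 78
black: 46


Looking up key 'green'
Value: 78

78


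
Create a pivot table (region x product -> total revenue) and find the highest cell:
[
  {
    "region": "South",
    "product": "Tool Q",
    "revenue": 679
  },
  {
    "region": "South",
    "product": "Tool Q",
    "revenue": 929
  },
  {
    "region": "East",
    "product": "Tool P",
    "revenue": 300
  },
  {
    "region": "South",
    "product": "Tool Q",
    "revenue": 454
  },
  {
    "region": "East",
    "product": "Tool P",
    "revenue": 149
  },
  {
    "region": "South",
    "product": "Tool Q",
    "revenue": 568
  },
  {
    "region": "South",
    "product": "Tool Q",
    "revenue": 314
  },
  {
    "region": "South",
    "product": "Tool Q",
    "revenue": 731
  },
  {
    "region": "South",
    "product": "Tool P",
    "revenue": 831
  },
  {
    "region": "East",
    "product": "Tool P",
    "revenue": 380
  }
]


Pivot: region (rows) x product (columns) -> total revenue

     Tool P        Tool Q      
East           829             0  
South          831          3675  

Highest: South / Tool Q = $3675

South / Tool Q = $3675


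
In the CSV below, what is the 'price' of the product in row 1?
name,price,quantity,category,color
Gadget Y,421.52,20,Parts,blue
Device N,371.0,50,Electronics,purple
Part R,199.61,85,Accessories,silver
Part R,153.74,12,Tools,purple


Query: Row 1 ('Gadget Y'), column 'price'
Value: 421.52

421.52


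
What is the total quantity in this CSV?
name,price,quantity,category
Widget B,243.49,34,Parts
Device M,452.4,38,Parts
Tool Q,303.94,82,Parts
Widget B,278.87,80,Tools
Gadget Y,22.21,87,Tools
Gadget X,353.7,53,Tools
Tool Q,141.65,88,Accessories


Computing total quantity:
Values: [34, 38, 82, 80, 87, 53, 88]
Sum = 462

462


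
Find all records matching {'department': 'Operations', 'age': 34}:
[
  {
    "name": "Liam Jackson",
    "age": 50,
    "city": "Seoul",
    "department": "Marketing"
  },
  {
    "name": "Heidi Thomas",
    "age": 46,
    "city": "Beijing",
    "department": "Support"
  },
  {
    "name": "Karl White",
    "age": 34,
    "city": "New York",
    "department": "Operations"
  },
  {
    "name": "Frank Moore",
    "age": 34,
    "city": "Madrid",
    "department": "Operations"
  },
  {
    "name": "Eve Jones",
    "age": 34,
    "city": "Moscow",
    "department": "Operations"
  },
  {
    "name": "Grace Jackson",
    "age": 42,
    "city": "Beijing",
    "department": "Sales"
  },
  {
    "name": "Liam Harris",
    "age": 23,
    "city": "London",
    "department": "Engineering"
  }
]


Search criteria: {'department': 'Operations', 'age': 34}

Checking 7 records:
  Liam Jackson: {department: Marketing, age: 50}
  Heidi Thomas: {department: Support, age: 46}
  Karl White: {department: Operations, age: 34} <-- MATCH
  Frank Moore: {department: Operations, age: 34} <-- MATCH
  Eve Jones: {department: Operations, age: 34} <-- MATCH
  Grace Jackson: {department: Sales, age: 42}
  Liam Harris: {department: Engineering, age: 23}

Matches: ["Karl White", "Frank Moore", "Eve Jones"]

["Karl White", "Frank Moore", "Eve Jones"]


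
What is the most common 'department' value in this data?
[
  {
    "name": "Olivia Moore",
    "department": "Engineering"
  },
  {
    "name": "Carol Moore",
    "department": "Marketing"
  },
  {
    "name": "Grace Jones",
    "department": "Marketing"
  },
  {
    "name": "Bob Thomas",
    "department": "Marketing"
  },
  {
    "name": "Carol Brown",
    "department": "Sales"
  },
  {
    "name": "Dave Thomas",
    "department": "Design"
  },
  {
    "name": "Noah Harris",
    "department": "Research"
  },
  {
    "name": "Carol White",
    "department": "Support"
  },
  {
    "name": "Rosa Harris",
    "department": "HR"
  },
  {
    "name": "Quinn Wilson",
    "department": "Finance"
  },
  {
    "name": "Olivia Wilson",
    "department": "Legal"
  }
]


Counting 'department' values across 11 records:

  Marketing: 3 ###
  Engineering: 1 #
  Sales: 1 #
  Design: 1 #
  Research: 1 #
  Support: 1 #
  HR: 1 #
  Finance: 1 #
  Legal: 1 #

Most common: Marketing (3 times)

Marketing (3 times)


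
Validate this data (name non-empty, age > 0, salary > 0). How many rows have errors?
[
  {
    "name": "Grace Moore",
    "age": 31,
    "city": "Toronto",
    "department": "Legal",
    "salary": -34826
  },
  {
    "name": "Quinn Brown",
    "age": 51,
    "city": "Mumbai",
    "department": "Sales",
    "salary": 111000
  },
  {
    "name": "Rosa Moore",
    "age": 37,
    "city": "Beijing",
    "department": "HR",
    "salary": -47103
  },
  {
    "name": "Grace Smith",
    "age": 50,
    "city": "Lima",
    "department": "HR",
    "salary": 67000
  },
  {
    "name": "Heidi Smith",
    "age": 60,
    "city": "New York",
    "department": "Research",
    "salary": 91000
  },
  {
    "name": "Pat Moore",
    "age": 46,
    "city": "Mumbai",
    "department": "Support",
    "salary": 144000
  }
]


Validating 6 records:
Rules: name non-empty, age > 0, salary > 0

  Row 1 (Grace Moore): negative salary: -34826
  Row 2 (Quinn Brown): OK
  Row 3 (Rosa Moore): negative salary: -47103
  Row 4 (Grace Smith): OK
  Row 5 (Heidi Smith): OK
  Row 6 (Pat Moore): OK

Total errors: 2

2 errors


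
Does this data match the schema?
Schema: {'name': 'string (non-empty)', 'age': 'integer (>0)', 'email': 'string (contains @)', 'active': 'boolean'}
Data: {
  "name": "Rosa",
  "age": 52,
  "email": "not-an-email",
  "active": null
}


Validating each field against schema:
  name: OK (non-empty string)
  age: OK (positive integer)
  email: FAIL ("not-an-email" does not contain @)
  active: FAIL (null is not a boolean)

Result: INVALID (2 errors: email, active)

INVALID (2 errors: email, active)


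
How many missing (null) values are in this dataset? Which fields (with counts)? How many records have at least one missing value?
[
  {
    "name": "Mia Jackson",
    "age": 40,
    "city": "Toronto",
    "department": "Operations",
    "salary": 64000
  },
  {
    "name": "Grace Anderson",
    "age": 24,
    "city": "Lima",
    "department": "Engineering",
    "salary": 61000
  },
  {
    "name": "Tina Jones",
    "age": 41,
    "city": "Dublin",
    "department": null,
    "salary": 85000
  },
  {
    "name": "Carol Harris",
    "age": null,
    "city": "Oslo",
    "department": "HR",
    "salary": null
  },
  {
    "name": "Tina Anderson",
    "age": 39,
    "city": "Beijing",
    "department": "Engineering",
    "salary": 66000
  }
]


Checking for missing (null) values in 5 records:

  Mia Jackson: complete
  Grace Anderson: complete
  Tina Jones: department
  Carol Harris: age, salary
  Tina Anderson: complete

Per field:
  name: 0 missing
  age: 1 missing
  city: 0 missing
  department: 1 missing
  salary: 1 missing

Total missing values: 3
Records with any missing: 2

3 missing values (age: 1, department: 1, salary: 1); 2 incomplete records


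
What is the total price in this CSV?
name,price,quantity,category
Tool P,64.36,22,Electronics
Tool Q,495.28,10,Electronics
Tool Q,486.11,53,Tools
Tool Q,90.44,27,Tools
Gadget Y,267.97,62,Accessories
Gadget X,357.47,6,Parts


Computing total price:
Values: [64.36, 495.28, 486.11, 90.44, 267.97, 357.47]
Sum = 1761.63

1761.63


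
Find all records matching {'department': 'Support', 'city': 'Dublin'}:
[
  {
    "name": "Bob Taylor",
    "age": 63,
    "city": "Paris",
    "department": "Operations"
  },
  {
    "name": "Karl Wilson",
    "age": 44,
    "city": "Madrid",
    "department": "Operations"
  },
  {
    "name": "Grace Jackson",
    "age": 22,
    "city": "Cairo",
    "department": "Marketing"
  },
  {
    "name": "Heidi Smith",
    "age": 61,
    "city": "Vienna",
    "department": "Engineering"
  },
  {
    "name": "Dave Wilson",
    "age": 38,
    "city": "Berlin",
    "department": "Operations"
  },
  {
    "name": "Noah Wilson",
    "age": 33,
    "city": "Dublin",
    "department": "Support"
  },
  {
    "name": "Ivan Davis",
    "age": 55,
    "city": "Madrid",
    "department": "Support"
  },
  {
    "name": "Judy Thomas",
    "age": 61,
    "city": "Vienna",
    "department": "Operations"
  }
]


Search criteria: {'department': 'Support', 'city': 'Dublin'}

Checking 8 records:
  Bob Taylor: {department: Operations, city: Paris}
  Karl Wilson: {department: Operations, city: Madrid}
  Grace Jackson: {department: Marketing, city: Cairo}
  Heidi Smith: {department: Engineering, city: Vienna}
  Dave Wilson: {department: Operations, city: Berlin}
  Noah Wilson: {department: Support, city: Dublin} <-- MATCH
  Ivan Davis: {department: Support, city: Madrid}
  Judy Thomas: {department: Operations, city: Vienna}

Matches: ["Noah Wilson"]

["Noah Wilson"]


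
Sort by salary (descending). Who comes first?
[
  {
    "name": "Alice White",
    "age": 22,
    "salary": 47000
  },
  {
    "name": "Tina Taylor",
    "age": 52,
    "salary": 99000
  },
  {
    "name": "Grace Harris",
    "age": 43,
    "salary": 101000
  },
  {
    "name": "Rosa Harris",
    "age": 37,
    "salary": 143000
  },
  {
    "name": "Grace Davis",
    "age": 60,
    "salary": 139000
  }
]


Sort by: salary (descending)

Sorted order:
  1. Rosa Harris (salary = 143000)
  2. Grace Davis (salary = 139000)
  3. Grace Harris (salary = 101000)
  4. Tina Taylor (salary = 99000)
  5. Alice White (salary = 47000)

First: Rosa Harris

Rosa Harris


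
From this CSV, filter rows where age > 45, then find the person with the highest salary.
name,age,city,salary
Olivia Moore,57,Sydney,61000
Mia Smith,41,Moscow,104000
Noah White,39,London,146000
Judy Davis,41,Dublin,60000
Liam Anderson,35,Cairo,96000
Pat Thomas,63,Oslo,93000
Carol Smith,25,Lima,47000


Filter: age > 45
Sort by: salary (descending)

Filtered records (2):
  Pat Thomas, age 63, salary $93000
  Olivia Moore, age 57, salary $61000

Highest salary: Pat Thomas ($93000)

Pat Thomas


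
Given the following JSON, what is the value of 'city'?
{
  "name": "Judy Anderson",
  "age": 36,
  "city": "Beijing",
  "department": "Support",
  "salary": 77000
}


Looking up field 'city'
Value: Beijing

Beijing


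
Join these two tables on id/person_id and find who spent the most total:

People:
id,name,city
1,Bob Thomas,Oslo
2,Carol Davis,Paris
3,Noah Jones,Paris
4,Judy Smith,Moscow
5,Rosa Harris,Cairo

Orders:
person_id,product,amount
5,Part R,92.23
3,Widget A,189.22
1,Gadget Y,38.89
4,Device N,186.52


Join on: people.id = orders.person_id

Joined rows:
  Rosa Harris (Cairo) bought Part R for $92.23
  Noah Jones (Paris) bought Widget A for $189.22
  Bob Thomas (Oslo) bought Gadget Y for $38.89
  Judy Smith (Moscow) bought Device N for $186.52

Total per person:
  Noah Jones: $189.22
  Judy Smith: $186.52
  Rosa Harris: $92.23
  Bob Thomas: $38.89

Top spender: Noah Jones ($189.22)

Noah Jones ($189.22)


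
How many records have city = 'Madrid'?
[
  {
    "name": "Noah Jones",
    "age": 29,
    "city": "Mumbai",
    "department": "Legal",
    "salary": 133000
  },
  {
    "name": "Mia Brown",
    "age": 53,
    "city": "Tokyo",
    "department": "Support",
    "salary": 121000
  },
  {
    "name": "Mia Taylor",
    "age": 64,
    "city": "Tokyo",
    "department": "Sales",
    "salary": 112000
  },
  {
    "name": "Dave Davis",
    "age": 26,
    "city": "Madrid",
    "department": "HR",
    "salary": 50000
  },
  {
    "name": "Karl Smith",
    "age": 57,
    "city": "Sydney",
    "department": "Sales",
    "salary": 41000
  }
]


Data: 5 records
Condition: city = 'Madrid'

Checking each record:
  Noah Jones: Mumbai
  Mia Brown: Tokyo
  Mia Taylor: Tokyo
  Dave Davis: Madrid MATCH
  Karl Smith: Sydney

Count: 1

1


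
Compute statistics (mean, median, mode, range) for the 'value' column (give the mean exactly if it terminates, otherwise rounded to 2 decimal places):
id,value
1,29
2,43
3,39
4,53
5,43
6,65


Data: [29, 43, 39, 53, 43, 65]
Count: 6
Sum: 272
Mean: 272/6 ≈ 45.33 (rounded to 2 decimal places)
Sorted: [29, 39, 43, 43, 53, 65]
Median: 43.0
Mode: 43 (2 times)
Range: 65 - 29 = 36
Min: 29, Max: 65

mean≈45.33, median=43.0, mode=43, range=36


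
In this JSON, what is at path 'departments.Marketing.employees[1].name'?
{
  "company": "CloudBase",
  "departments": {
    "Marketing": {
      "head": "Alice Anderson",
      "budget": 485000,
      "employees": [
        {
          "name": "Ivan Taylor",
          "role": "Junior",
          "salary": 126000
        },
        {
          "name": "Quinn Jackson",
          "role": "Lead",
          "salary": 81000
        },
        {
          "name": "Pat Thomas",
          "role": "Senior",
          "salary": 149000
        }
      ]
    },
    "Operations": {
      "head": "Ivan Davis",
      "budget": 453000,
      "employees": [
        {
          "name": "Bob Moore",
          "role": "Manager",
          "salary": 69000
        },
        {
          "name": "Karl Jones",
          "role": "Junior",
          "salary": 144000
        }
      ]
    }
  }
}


Path: departments.Marketing.employees[1].name

Navigate:
  -> departments
  -> Marketing
  -> employees[1].name = 'Quinn Jackson'

Quinn Jackson


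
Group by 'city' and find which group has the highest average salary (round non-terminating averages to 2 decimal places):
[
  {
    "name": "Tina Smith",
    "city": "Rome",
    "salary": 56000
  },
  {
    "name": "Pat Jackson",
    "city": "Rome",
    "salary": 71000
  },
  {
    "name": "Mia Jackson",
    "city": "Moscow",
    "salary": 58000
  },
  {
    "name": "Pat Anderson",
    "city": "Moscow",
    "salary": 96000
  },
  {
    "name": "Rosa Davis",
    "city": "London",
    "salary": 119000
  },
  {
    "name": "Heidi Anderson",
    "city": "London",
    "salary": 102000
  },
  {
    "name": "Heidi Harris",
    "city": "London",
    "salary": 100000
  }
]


Group by: city

Groups:
  London: 3 people, avg salary = 321000/3 = $107000
  Moscow: 2 people, avg salary = 154000/2 = $77000
  Rome: 2 people, avg salary = 127000/2 = $63500

Highest average salary: London ($107000)

London ($107000)


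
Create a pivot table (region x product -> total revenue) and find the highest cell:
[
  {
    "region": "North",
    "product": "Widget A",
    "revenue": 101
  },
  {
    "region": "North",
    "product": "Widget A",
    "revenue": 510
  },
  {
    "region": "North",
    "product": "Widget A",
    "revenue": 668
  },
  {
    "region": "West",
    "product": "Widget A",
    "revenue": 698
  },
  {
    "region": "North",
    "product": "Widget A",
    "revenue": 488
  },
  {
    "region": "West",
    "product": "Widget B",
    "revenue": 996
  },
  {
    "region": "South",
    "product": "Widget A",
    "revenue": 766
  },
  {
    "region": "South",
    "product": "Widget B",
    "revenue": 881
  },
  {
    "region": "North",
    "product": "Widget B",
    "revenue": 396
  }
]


Pivot: region (rows) x product (columns) -> total revenue

     Widget A      Widget B    
North         1767           396  
South          766           881  
West           698           996  

Highest: North / Widget A = $1767

North / Widget A = $1767


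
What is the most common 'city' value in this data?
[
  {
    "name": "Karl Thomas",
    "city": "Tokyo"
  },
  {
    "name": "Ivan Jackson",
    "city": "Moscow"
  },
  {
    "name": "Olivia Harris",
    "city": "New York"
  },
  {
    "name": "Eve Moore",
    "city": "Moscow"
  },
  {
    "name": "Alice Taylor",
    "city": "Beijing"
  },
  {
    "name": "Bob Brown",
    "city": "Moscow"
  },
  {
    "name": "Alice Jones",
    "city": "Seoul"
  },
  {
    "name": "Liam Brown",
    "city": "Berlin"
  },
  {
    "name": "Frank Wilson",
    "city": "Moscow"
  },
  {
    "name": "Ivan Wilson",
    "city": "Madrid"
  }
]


Counting 'city' values across 10 records:

  Moscow: 4 ####
  Tokyo: 1 #
  New York: 1 #
  Beijing: 1 #
  Seoul: 1 #
  Berlin: 1 #
  Madrid: 1 #

Most common: Moscow (4 times)

Moscow (4 times)


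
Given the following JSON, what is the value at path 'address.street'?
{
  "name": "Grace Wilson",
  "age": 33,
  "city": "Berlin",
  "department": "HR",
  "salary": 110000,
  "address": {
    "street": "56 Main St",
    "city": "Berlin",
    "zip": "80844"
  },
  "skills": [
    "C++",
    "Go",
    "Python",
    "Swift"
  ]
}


Query: address.street
Path: address -> street
Value: 56 Main St

56 Main St


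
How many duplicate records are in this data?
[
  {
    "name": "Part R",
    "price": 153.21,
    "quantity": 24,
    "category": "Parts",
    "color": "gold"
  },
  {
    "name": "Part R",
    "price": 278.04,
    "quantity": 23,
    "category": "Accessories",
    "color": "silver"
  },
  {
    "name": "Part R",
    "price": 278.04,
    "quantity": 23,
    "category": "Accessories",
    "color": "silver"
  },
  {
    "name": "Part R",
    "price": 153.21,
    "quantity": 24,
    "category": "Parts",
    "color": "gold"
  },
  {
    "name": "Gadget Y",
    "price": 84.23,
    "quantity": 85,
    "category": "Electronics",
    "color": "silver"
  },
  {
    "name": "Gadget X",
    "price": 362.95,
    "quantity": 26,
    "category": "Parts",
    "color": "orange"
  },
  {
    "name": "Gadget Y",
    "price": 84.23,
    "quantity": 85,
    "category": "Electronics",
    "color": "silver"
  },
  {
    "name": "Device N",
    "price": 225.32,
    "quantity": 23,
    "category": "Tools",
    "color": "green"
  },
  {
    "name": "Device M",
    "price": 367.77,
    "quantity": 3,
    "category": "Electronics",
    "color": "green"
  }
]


Checking 9 records for duplicates:

  Row 1: Part R ($153.21, qty 24)
  Row 2: Part R ($278.04, qty 23)
  Row 3: Part R ($278.04, qty 23) <-- DUPLICATE
  Row 4: Part R ($153.21, qty 24) <-- DUPLICATE
  Row 5: Gadget Y ($84.23, qty 85)
  Row 6: Gadget X ($362.95, qty 26)
  Row 7: Gadget Y ($84.23, qty 85) <-- DUPLICATE
  Row 8: Device N ($225.32, qty 23)
  Row 9: Device M ($367.77, qty 3)

Duplicates found: 3
Unique records: 6

3 duplicates, 6 unique


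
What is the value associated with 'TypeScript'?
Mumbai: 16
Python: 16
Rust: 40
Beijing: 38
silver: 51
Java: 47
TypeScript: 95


Looking up key 'TypeScript'
Value: 95

95


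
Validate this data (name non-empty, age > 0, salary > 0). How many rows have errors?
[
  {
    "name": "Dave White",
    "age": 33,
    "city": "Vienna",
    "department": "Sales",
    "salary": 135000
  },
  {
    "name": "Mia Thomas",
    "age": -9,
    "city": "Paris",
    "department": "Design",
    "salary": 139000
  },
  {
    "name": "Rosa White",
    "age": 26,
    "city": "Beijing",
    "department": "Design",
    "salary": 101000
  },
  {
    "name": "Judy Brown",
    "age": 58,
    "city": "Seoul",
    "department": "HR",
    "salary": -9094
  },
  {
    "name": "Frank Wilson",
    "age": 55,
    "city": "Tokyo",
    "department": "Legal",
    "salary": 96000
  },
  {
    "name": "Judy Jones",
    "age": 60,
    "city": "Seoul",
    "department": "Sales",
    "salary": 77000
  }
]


Validating 6 records:
Rules: name non-empty, age > 0, salary > 0

  Row 1 (Dave White): OK
  Row 2 (Mia Thomas): negative age: -9
  Row 3 (Rosa White): OK
  Row 4 (Judy Brown): negative salary: -9094
  Row 5 (Frank Wilson): OK
  Row 6 (Judy Jones): OK

Total errors: 2

2 errors


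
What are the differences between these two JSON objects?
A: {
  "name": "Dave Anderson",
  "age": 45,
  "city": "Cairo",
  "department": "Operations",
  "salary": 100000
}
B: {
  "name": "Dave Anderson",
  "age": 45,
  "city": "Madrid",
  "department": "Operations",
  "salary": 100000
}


Comparing each field (in key order):
  name: same
  age: same
  city: DIFFERENT
  department: same
  salary: same
Differences:
  city: Cairo -> Madrid

1 field(s) changed

1 change: city


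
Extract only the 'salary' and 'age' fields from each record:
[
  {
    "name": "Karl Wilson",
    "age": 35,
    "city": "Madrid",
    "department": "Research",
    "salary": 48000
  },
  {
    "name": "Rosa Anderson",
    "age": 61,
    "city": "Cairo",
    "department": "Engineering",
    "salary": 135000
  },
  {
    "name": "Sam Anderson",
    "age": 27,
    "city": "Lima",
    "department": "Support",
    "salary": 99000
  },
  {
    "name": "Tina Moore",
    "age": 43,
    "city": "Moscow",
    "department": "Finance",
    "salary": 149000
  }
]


Original: 4 records with fields: name, age, city, department, salary
Keep: ['salary', 'age']
Drop: ['name', 'city', 'department']
Result: 4 records, 2 fields each

[
  {
    "salary": 48000,
    "age": 35
  },
  {
    "salary": 135000,
    "age": 61
  },
  {
    "salary": 99000,
    "age": 27
  },
  {
    "salary": 149000,
    "age": 43
  }
]


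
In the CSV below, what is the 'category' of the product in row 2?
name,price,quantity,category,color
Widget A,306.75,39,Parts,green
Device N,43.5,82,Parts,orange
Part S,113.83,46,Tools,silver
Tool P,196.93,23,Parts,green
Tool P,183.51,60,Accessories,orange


Query: Row 2 ('Device N'), column 'category'
Value: Parts

Parts


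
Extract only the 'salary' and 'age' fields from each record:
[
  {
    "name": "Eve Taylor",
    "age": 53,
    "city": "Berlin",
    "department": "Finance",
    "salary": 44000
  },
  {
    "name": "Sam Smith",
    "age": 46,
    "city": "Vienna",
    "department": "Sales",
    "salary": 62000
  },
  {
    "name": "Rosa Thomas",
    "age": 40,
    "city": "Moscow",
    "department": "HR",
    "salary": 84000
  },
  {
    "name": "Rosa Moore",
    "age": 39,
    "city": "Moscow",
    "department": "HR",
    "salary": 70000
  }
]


Original: 4 records with fields: name, age, city, department, salary
Keep: ['salary', 'age']
Drop: ['name', 'city', 'department']
Result: 4 records, 2 fields each

[
  {
    "salary": 44000,
    "age": 53
  },
  {
    "salary": 62000,
    "age": 46
  },
  {
    "salary": 84000,
    "age": 40
  },
  {
    "salary": 70000,
    "age": 39
  }
]


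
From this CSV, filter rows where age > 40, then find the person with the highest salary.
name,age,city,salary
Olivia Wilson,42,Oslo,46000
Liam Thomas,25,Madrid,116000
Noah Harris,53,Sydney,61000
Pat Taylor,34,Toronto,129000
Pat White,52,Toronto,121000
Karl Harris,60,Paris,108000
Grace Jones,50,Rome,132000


Filter: age > 40
Sort by: salary (descending)

Filtered records (5):
  Grace Jones, age 50, salary $132000
  Pat White, age 52, salary $121000
  Karl Harris, age 60, salary $108000
  Noah Harris, age 53, salary $61000
  Olivia Wilson, age 42, salary $46000

Highest salary: Grace Jones ($132000)

Grace Jones


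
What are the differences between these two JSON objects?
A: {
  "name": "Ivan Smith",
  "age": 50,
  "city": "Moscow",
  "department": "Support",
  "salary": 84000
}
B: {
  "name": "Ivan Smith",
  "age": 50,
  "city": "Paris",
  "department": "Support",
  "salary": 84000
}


Comparing each field (in key order):
  name: same
  age: same
  city: DIFFERENT
  department: same
  salary: same
Differences:
  city: Moscow -> Paris

1 field(s) changed

1 change: city


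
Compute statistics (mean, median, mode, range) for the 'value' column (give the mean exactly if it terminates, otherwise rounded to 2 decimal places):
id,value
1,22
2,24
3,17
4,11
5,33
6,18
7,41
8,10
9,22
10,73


Data: [22, 24, 17, 11, 33, 18, 41, 10, 22, 73]
Count: 10
Sum: 271
Mean: 271/10 = 27.1
Sorted: [10, 11, 17, 18, 22, 22, 24, 33, 41, 73]
Median: 22.0
Mode: 22 (2 times)
Range: 73 - 10 = 63
Min: 10, Max: 73

mean=27.1, median=22.0, mode=22, range=63


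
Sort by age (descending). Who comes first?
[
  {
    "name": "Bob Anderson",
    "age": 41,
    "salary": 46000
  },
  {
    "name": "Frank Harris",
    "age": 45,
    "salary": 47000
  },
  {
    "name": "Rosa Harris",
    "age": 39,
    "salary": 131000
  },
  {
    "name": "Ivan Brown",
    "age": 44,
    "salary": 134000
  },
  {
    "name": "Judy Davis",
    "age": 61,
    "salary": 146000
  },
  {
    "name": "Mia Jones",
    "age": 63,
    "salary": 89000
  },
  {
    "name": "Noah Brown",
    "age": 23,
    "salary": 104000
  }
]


Sort by: age (descending)

Sorted order:
  1. Mia Jones (age = 63)
  2. Judy Davis (age = 61)
  3. Frank Harris (age = 45)
  4. Ivan Brown (age = 44)
  5. Bob Anderson (age = 41)
  6. Rosa Harris (age = 39)
  7. Noah Brown (age = 23)

First: Mia Jones

Mia Jones


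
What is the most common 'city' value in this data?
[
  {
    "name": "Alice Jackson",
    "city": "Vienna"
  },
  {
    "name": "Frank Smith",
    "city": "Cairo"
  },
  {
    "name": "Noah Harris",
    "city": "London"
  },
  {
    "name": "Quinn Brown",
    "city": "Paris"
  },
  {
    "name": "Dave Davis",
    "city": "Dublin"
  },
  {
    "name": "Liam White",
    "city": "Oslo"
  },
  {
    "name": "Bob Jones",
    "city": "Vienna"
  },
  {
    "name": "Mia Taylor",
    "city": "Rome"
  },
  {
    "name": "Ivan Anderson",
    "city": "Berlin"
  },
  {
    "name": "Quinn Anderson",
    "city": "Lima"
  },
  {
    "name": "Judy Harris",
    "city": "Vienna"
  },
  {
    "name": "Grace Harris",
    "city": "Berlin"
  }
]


Counting 'city' values across 12 records:

  Vienna: 3 ###
  Berlin: 2 ##
  Cairo: 1 #
  London: 1 #
  Paris: 1 #
  Dublin: 1 #
  Oslo: 1 #
  Rome: 1 #
  Lima: 1 #

Most common: Vienna (3 times)

Vienna (3 times)


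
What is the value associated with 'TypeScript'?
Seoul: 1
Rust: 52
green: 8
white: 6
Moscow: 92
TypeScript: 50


Looking up key 'TypeScript'
Value: 50

50


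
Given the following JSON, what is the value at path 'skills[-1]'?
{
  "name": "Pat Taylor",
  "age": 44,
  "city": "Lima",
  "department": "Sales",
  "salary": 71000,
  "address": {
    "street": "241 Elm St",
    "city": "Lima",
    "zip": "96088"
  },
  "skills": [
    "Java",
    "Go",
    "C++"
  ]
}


Query: skills[-1]
Path: skills -> last element
Value: C++

C++


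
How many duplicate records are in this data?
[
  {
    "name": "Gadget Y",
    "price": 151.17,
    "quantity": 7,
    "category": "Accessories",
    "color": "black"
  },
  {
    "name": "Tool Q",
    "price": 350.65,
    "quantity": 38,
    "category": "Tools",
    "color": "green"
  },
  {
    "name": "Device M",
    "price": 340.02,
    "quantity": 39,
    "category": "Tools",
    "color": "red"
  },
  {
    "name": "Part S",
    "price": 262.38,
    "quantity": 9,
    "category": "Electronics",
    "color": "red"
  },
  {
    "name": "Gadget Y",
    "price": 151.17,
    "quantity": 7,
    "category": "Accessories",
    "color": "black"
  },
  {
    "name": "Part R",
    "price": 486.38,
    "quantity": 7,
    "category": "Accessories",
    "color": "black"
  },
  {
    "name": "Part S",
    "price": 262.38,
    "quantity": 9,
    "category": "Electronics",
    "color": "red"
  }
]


Checking 7 records for duplicates:

  Row 1: Gadget Y ($151.17, qty 7)
  Row 2: Tool Q ($350.65, qty 38)
  Row 3: Device M ($340.02, qty 39)
  Row 4: Part S ($262.38, qty 9)
  Row 5: Gadget Y ($151.17, qty 7) <-- DUPLICATE
  Row 6: Part R ($486.38, qty 7)
  Row 7: Part S ($262.38, qty 9) <-- DUPLICATE

Duplicates found: 2
Unique records: 5

2 duplicates, 5 unique


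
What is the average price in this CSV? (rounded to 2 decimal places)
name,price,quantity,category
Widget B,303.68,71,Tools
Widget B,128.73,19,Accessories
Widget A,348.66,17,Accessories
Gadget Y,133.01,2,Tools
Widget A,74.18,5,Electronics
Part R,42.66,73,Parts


Computing average price:
Values: [303.68, 128.73, 348.66, 133.01, 74.18, 42.66]
Sum = 1030.92
Count = 6
Average = 1030.92/6 = 171.82

171.82


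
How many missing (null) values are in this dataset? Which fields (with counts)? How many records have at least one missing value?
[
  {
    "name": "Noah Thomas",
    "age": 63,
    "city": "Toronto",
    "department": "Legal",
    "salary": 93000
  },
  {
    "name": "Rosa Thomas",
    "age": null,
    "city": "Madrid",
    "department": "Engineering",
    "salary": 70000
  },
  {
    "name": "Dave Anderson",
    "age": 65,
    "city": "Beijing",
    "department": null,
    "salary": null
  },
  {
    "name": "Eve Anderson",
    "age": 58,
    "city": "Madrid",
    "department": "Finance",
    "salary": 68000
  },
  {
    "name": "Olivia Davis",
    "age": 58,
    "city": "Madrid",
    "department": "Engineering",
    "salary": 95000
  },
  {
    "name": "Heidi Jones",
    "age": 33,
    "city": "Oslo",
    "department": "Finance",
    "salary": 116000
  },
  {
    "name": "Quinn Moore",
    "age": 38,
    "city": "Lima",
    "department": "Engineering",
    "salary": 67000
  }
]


Checking for missing (null) values in 7 records:

  Noah Thomas: complete
  Rosa Thomas: age
  Dave Anderson: department, salary
  Eve Anderson: complete
  Olivia Davis: complete
  Heidi Jones: complete
  Quinn Moore: complete

Per field:
  name: 0 missing
  age: 1 missing
  city: 0 missing
  department: 1 missing
  salary: 1 missing

Total missing values: 3
Records with any missing: 2

3 missing values (age: 1, department: 1, salary: 1); 2 incomplete records


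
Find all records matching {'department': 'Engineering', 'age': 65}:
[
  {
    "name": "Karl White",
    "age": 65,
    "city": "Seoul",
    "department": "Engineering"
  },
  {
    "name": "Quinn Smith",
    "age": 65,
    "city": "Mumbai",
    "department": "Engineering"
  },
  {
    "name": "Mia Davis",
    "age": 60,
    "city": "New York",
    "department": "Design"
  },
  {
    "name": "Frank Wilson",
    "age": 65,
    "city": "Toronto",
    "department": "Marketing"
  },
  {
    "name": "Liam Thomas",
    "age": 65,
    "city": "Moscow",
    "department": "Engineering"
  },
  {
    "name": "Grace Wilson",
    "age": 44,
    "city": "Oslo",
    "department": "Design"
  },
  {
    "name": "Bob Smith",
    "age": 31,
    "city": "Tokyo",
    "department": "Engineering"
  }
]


Search criteria: {'department': 'Engineering', 'age': 65}

Checking 7 records:
  Karl White: {department: Engineering, age: 65} <-- MATCH
  Quinn Smith: {department: Engineering, age: 65} <-- MATCH
  Mia Davis: {department: Design, age: 60}
  Frank Wilson: {department: Marketing, age: 65}
  Liam Thomas: {department: Engineering, age: 65} <-- MATCH
  Grace Wilson: {department: Design, age: 44}
  Bob Smith: {department: Engineering, age: 31}

Matches: ["Karl White", "Quinn Smith", "Liam Thomas"]

["Karl White", "Quinn Smith", "Liam Thomas"]


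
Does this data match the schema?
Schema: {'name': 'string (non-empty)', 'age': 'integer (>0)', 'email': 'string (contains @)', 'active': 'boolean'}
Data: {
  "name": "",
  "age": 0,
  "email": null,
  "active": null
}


Validating each field against schema:
  name: FAIL ("" is an empty string)
  age: FAIL (0 is not > 0)
  email: FAIL (null is not a string)
  active: FAIL (null is not a boolean)

Result: INVALID (4 errors: name, age, email, active)

INVALID (4 errors: name, age, email, active)


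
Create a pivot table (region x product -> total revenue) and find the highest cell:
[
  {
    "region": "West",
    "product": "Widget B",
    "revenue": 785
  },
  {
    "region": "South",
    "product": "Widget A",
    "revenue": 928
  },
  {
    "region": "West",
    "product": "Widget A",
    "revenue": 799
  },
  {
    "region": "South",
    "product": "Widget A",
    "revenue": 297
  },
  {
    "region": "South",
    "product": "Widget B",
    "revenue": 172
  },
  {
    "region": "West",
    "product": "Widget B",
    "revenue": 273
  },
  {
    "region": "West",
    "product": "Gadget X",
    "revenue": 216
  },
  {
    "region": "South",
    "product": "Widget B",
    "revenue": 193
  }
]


Pivot: region (rows) x product (columns) -> total revenue

     Gadget X      Widget A      Widget B    
South            0          1225           365  
West           216           799          1058  

Highest: South / Widget A = $1225

South / Widget A = $1225


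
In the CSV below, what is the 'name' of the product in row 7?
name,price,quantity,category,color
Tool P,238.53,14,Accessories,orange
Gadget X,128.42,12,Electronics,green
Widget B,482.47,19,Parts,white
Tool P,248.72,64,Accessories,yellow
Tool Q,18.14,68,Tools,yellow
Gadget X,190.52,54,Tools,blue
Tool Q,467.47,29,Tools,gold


Query: Row 7 ('Tool Q'), column 'name'
Value: Tool Q

Tool Q


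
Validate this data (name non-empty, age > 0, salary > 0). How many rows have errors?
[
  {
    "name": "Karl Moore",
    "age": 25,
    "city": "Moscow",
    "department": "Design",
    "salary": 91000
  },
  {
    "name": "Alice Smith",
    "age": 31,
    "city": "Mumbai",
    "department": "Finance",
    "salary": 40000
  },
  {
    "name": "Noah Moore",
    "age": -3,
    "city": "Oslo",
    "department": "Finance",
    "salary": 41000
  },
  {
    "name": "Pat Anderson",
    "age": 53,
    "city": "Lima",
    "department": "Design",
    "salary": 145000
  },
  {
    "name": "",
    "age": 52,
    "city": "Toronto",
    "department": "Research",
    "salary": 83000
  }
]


Validating 5 records:
Rules: name non-empty, age > 0, salary > 0

  Row 1 (Karl Moore): OK
  Row 2 (Alice Smith): OK
  Row 3 (Noah Moore): negative age: -3
  Row 4 (Pat Anderson): OK
  Row 5 (???): empty name

Total errors: 2

2 errors


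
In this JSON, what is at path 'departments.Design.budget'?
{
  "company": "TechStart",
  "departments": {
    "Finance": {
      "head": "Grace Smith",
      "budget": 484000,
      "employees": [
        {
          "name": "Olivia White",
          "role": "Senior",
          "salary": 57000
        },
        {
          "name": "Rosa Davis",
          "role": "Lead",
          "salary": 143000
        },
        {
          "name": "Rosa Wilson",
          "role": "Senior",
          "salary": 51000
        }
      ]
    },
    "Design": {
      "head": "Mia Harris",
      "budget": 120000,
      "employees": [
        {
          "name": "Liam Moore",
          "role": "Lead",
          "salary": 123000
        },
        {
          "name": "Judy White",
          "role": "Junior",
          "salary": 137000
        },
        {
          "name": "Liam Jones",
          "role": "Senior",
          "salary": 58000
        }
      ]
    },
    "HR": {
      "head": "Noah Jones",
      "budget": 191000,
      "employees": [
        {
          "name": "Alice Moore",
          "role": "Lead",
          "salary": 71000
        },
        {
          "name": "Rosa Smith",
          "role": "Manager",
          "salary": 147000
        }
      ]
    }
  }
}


Path: departments.Design.budget

Navigate:
  -> departments
  -> Design
  -> budget = 120000

120000


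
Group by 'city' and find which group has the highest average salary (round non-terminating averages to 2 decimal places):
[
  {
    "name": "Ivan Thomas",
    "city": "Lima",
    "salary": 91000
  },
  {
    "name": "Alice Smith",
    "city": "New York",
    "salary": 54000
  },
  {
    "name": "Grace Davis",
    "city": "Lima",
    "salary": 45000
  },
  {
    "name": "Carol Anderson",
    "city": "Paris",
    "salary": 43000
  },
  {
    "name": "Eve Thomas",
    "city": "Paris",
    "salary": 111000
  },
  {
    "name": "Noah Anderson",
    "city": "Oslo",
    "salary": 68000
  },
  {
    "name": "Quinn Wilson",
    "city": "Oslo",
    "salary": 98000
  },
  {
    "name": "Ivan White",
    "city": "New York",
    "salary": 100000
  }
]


Group by: city

Groups:
  Lima: 2 people, avg salary = 136000/2 = $68000
  New York: 2 people, avg salary = 154000/2 = $77000
  Oslo: 2 people, avg salary = 166000/2 = $83000
  Paris: 2 people, avg salary = 154000/2 = $77000

Highest average salary: Oslo ($83000)

Oslo ($83000)
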